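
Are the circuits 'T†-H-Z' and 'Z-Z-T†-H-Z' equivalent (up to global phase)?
Yes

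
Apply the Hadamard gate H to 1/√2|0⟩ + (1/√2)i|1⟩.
(1/2 + (1/2)i)|0⟩ + (1/2 - (1/2)i)|1⟩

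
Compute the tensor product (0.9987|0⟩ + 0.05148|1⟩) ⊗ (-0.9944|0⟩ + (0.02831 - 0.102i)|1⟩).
-0.9931|00⟩ + (0.02827 - 0.1019i)|01⟩ - 0.05119|10⟩ + (0.001457 - 0.005251i)|11⟩

amp(|b₁b₂…⟩) = product of the factor amplitudes for bits b₁, b₂, …; only kets whose every factor amplitude is nonzero survive.
|00⟩: (0.9987)(-0.9944) = -0.9931
|01⟩: (0.9987)(0.02831 - 0.102i) = (0.02827 - 0.1019i)
|10⟩: (0.05148)(-0.9944) = -0.05119
|11⟩: (0.05148)(0.02831 - 0.102i) = (0.001457 - 0.005251i)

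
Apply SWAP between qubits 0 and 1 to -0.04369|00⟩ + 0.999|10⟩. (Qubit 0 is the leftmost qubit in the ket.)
-0.04369|00⟩ + 0.999|01⟩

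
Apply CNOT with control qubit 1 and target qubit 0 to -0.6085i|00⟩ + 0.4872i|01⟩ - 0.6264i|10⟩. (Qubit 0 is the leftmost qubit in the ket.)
-0.6085i|00⟩ - 0.6264i|10⟩ + 0.4872i|11⟩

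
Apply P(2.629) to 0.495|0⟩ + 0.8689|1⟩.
0.495|0⟩ + (-0.7572 + 0.4261i)|1⟩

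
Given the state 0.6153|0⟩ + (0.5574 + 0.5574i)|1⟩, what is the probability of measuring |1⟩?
0.6214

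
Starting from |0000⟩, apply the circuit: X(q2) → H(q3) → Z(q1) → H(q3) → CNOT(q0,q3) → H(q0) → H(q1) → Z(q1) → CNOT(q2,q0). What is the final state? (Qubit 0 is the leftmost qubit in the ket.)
1/2|0010⟩ - 1/2|0110⟩ + 1/2|1010⟩ - 1/2|1110⟩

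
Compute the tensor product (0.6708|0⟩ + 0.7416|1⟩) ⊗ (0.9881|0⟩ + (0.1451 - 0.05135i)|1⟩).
0.6628|00⟩ + (0.09733 - 0.03445i)|01⟩ + 0.7328|10⟩ + (0.1076 - 0.03808i)|11⟩

amp(|b₁b₂…⟩) = product of the factor amplitudes for bits b₁, b₂, …; only kets whose every factor amplitude is nonzero survive.
|00⟩: (0.6708)(0.9881) = 0.6628
|01⟩: (0.6708)(0.1451 - 0.05135i) = (0.09733 - 0.03445i)
|10⟩: (0.7416)(0.9881) = 0.7328
|11⟩: (0.7416)(0.1451 - 0.05135i) = (0.1076 - 0.03808i)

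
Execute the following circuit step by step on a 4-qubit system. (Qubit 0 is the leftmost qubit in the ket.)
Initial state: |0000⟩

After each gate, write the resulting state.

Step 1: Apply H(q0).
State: 1/√2|0000⟩ + 1/√2|1000⟩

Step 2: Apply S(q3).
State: 1/√2|0000⟩ + 1/√2|1000⟩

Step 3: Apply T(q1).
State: 1/√2|0000⟩ + 1/√2|1000⟩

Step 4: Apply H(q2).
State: 1/2|0000⟩ + 1/2|0010⟩ + 1/2|1000⟩ + 1/2|1010⟩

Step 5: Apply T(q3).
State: 1/2|0000⟩ + 1/2|0010⟩ + 1/2|1000⟩ + 1/2|1010⟩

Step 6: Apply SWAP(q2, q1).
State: 1/2|0000⟩ + 1/2|0100⟩ + 1/2|1000⟩ + 1/2|1100⟩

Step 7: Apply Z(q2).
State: 1/2|0000⟩ + 1/2|0100⟩ + 1/2|1000⟩ + 1/2|1100⟩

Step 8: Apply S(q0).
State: 1/2|0000⟩ + 1/2|0100⟩ + (1/2)i|1000⟩ + (1/2)i|1100⟩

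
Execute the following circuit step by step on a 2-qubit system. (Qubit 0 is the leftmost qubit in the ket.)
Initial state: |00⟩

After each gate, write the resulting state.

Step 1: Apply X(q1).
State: |01⟩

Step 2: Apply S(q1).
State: i|01⟩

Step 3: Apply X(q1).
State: i|00⟩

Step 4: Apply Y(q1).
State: -|01⟩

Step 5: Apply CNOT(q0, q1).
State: -|01⟩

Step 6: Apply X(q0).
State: -|11⟩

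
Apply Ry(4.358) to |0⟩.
-0.5714|0⟩ + 0.8207|1⟩

Ry(4.358) = [[cos(θ/2), −sin(θ/2)], [sin(θ/2), cos(θ/2)]]; θ = 4.358, cos(θ/2) ≈ -0.571394, sin(θ/2) ≈ 0.820676.
With a = amp(|0⟩) = 1 and b = amp(|1⟩) = 0:
new amp(|0⟩) = (-0.571394)·a + (-0.820676)·b = -0.5714
new amp(|1⟩) = (0.820676)·a + (-0.571394)·b = 0.8207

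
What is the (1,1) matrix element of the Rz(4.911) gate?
(-0.7737 + 0.6335i)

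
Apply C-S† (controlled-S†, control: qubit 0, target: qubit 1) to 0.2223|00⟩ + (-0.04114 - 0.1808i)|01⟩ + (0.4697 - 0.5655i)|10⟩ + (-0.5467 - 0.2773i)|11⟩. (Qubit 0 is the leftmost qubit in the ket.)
0.2223|00⟩ + (-0.04114 - 0.1808i)|01⟩ + (0.4697 - 0.5655i)|10⟩ + (-0.2773 + 0.5467i)|11⟩

C-S† leaves the control-|0⟩ kets |00⟩, |01⟩ unchanged and applies S† to qubit 1 on the control-|1⟩ pair (|10⟩, |11⟩).
S† = [[1, 0], [0, -i]].
With a = amp(|10⟩) = (0.4697 - 0.5655i) and b = amp(|11⟩) = (-0.5467 - 0.2773i):
new amp(|10⟩) = (1)·a = (0.4697 - 0.5655i)
new amp(|11⟩) = (-i)·b = (-0.2773 + 0.5467i)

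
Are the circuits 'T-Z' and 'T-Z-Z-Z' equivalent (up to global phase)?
Yes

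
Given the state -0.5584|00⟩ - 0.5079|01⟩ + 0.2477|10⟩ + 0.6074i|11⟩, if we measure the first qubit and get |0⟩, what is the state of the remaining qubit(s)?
-0.7398|0⟩ - 0.6729|1⟩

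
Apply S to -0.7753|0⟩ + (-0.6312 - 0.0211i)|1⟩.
-0.7753|0⟩ + (0.0211 - 0.6312i)|1⟩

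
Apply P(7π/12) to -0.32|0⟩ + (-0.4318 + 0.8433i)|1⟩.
-0.32|0⟩ + (-0.7028 - 0.6353i)|1⟩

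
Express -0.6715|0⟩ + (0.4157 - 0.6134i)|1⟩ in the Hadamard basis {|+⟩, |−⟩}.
(-0.1809 - 0.4337i)|+⟩ + (-0.7688 + 0.4337i)|−⟩

With |ψ⟩ = α|0⟩ + β|1⟩, the Hadamard-basis coefficients are ⟨+|ψ⟩ = (α + β)/√2 and ⟨−|ψ⟩ = (α − β)/√2.
Here α = -0.6715, β = (0.4157 - 0.6134i): (α + β)/√2 = (-0.1809 - 0.4337i), (α − β)/√2 = (-0.7688 + 0.4337i).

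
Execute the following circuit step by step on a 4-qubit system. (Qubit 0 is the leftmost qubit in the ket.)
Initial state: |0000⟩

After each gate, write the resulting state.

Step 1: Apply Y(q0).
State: i|1000⟩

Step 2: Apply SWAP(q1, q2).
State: i|1000⟩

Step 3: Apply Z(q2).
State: i|1000⟩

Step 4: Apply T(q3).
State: i|1000⟩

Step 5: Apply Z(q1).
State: i|1000⟩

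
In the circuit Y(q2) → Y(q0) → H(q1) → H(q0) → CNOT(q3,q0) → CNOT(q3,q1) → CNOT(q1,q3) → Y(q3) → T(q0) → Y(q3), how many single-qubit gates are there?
7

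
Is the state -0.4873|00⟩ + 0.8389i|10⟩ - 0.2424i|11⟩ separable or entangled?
Entangled

Writing the state as a|00⟩ + b|01⟩ + c|10⟩ + d|11⟩, it is a product state iff ad − bc = 0.
Here (a, b, c, d) = (-0.4873, 0, 0.8389i, -0.2424i): ad − bc = (-0.4873)(-0.2424i) − (0)(0.8389i) = 0.1181i ≠ 0, so the state is entangled.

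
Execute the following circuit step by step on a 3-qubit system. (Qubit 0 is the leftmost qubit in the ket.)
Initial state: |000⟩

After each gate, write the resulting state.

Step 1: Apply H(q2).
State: 1/√2|000⟩ + 1/√2|001⟩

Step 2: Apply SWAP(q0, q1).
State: 1/√2|000⟩ + 1/√2|001⟩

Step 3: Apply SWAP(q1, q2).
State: 1/√2|000⟩ + 1/√2|010⟩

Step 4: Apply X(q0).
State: 1/√2|100⟩ + 1/√2|110⟩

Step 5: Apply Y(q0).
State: -(1/√2)i|000⟩ - (1/√2)i|010⟩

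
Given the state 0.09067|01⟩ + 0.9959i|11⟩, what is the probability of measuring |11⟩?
0.9918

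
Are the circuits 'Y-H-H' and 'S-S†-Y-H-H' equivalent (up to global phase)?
Yes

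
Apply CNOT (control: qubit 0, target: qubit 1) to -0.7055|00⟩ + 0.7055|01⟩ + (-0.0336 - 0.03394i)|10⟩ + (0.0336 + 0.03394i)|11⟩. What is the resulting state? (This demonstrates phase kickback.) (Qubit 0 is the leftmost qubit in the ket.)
-0.7055|00⟩ + 0.7055|01⟩ + (0.0336 + 0.03394i)|10⟩ + (-0.0336 - 0.03394i)|11⟩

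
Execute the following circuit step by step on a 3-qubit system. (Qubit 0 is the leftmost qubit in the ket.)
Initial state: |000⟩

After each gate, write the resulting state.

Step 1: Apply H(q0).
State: 1/√2|000⟩ + 1/√2|100⟩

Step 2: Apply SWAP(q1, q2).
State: 1/√2|000⟩ + 1/√2|100⟩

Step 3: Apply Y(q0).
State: -(1/√2)i|000⟩ + (1/√2)i|100⟩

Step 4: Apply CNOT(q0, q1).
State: -(1/√2)i|000⟩ + (1/√2)i|110⟩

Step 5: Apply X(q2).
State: -(1/√2)i|001⟩ + (1/√2)i|111⟩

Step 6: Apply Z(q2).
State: (1/√2)i|001⟩ - (1/√2)i|111⟩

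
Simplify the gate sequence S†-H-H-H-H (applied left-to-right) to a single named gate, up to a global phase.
S†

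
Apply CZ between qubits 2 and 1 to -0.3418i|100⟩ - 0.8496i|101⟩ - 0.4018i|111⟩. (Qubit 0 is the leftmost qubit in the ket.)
-0.3418i|100⟩ - 0.8496i|101⟩ + 0.4018i|111⟩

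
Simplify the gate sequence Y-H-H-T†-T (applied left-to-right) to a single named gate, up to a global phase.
Y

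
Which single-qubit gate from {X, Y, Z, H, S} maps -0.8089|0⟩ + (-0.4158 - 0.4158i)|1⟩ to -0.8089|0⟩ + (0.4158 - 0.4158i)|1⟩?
S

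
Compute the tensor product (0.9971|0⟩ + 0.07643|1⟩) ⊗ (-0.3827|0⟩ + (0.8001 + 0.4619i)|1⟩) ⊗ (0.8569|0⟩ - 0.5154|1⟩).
-0.327|000⟩ + 0.1967|001⟩ + (0.6836 + 0.3947i)|010⟩ + (-0.4112 - 0.2374i)|011⟩ - 0.02506|100⟩ + 0.01508|101⟩ + (0.0524 + 0.03025i)|110⟩ + (-0.03152 - 0.0182i)|111⟩

amp(|b₁b₂…⟩) = product of the factor amplitudes for bits b₁, b₂, …; only kets whose every factor amplitude is nonzero survive.
|000⟩: (0.9971)(-0.3827)(0.8569) = -0.327
|001⟩: (0.9971)(-0.3827)(-0.5154) = 0.1967
|010⟩: (0.9971)(0.8001 + 0.4619i)(0.8569) = (0.6836 + 0.3947i)
|011⟩: (0.9971)(0.8001 + 0.4619i)(-0.5154) = (-0.4112 - 0.2374i)
|100⟩: (0.07643)(-0.3827)(0.8569) = -0.02506
|101⟩: (0.07643)(-0.3827)(-0.5154) = 0.01508
|110⟩: (0.07643)(0.8001 + 0.4619i)(0.8569) = (0.0524 + 0.03025i)
|111⟩: (0.07643)(0.8001 + 0.4619i)(-0.5154) = (-0.03152 - 0.0182i)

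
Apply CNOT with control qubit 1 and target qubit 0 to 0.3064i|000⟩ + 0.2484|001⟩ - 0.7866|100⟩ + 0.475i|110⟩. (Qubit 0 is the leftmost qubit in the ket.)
0.3064i|000⟩ + 0.2484|001⟩ + 0.475i|010⟩ - 0.7866|100⟩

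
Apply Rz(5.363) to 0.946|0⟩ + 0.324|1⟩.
(-0.8476 - 0.4201i)|0⟩ + (-0.2903 + 0.1439i)|1⟩

Rz(5.363) = [[e^(−iθ/2), 0], [0, e^(iθ/2)]] with e^(±iθ/2) = cos(θ/2) ± i·sin(θ/2); θ = 5.363, cos(θ/2) ≈ -0.896011, sin(θ/2) ≈ 0.444031.
With a = amp(|0⟩) = 0.946 and b = amp(|1⟩) = 0.324:
new amp(|0⟩) = (-0.896011 - 0.444031i)·a = (-0.8476 - 0.4201i)
new amp(|1⟩) = (-0.896011 + 0.444031i)·b = (-0.2903 + 0.1439i)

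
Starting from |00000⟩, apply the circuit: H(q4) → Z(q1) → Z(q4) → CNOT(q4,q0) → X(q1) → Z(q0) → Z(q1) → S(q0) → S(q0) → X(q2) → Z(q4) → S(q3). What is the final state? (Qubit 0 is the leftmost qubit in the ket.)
-1/√2|01100⟩ - 1/√2|11101⟩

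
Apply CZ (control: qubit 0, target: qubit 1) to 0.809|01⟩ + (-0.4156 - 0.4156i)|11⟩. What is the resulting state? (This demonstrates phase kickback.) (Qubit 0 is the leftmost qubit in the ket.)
0.809|01⟩ + (0.4156 + 0.4156i)|11⟩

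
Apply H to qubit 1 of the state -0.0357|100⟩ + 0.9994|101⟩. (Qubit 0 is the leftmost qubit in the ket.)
-0.02524|100⟩ + 0.7067|101⟩ - 0.02524|110⟩ + 0.7067|111⟩

H on qubit 1 mixes each pair of kets that differ only in qubit 1: amplitudes (a, b) of (|…0…⟩, |…1…⟩) become ((a + b)/√2, (a − b)/√2). Kets absent from the input have amplitude 0.
(|100⟩, |110⟩): (a, b) = (-0.0357, 0) → (-0.02524, -0.02524)
(|101⟩, |111⟩): (a, b) = (0.9994, 0) → (0.7067, 0.7067)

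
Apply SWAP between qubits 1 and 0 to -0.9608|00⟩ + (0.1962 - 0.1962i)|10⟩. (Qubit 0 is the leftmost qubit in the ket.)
-0.9608|00⟩ + (0.1962 - 0.1962i)|01⟩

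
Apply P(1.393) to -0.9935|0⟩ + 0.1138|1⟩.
-0.9935|0⟩ + (0.02013 + 0.112i)|1⟩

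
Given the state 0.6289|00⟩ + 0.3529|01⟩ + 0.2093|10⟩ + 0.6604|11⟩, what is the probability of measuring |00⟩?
0.3955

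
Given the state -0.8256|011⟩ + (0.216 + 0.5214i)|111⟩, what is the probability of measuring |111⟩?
0.3185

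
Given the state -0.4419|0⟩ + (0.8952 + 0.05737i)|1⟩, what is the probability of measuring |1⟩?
0.8047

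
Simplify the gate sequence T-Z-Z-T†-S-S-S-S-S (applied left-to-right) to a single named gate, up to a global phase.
S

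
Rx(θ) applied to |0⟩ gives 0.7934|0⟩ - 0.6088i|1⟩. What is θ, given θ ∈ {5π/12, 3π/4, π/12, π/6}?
5π/12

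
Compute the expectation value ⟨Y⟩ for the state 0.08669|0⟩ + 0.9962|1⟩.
0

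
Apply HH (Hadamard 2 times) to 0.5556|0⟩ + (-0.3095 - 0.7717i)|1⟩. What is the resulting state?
0.5556|0⟩ + (-0.3095 - 0.7717i)|1⟩

H² = I, so an even number of Hadamards cancels: H^2 = I and the state is unchanged.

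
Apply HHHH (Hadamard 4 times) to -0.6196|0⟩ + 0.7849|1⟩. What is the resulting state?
-0.6196|0⟩ + 0.7849|1⟩

H² = I, so an even number of Hadamards cancels: H^4 = I and the state is unchanged.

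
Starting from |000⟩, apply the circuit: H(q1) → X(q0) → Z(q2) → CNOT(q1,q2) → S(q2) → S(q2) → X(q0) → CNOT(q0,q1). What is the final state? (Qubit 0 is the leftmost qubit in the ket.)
1/√2|000⟩ - 1/√2|011⟩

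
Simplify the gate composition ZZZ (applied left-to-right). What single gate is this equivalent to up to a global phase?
Z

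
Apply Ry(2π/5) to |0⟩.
0.809|0⟩ + 0.5878|1⟩

Ry(2π/5) = [[cos(θ/2), −sin(θ/2)], [sin(θ/2), cos(θ/2)]]; θ = 2π/5, cos(θ/2) ≈ 0.809017, sin(θ/2) ≈ 0.587785.
With a = amp(|0⟩) = 1 and b = amp(|1⟩) = 0:
new amp(|0⟩) = (0.809017)·a + (-0.587785)·b = 0.809
new amp(|1⟩) = (0.587785)·a + (0.809017)·b = 0.5878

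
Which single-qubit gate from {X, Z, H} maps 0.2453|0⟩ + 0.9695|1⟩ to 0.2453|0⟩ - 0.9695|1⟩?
Z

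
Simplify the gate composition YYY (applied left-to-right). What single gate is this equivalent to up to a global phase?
Y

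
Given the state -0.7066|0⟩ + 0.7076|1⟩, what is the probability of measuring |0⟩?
0.4993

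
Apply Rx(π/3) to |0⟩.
0.866|0⟩ - (1/2)i|1⟩

Rx(π/3) = [[cos(θ/2), −i·sin(θ/2)], [−i·sin(θ/2), cos(θ/2)]]; θ = π/3, cos(θ/2) ≈ 0.866025, sin(θ/2) ≈ 0.5.
With a = amp(|0⟩) = 1 and b = amp(|1⟩) = 0:
new amp(|0⟩) = (0.866025)·a + (-0.5i)·b = 0.866
new amp(|1⟩) = (-0.5i)·a + (0.866025)·b = -(1/2)i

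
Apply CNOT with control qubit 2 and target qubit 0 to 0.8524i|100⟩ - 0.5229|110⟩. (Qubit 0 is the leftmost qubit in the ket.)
0.8524i|100⟩ - 0.5229|110⟩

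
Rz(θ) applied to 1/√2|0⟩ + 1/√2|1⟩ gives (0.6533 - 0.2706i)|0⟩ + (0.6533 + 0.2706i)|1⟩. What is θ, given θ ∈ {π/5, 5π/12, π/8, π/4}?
π/4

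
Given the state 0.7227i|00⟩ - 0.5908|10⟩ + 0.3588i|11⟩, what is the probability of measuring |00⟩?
0.5223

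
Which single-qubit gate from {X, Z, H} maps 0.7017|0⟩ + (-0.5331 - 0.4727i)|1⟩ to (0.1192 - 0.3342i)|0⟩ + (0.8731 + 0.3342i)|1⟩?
H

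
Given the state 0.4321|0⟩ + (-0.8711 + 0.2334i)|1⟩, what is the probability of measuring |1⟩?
0.8133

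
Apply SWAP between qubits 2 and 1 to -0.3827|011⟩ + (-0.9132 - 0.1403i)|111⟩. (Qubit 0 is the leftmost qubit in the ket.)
-0.3827|011⟩ + (-0.9132 - 0.1403i)|111⟩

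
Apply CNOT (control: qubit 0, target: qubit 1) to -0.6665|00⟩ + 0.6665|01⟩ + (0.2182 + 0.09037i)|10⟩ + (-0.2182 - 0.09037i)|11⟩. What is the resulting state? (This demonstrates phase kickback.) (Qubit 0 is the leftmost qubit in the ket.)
-0.6665|00⟩ + 0.6665|01⟩ + (-0.2182 - 0.09037i)|10⟩ + (0.2182 + 0.09037i)|11⟩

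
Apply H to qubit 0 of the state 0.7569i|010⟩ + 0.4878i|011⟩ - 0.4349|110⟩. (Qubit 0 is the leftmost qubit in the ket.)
(-0.3075 + 0.5352i)|010⟩ + 0.3449i|011⟩ + (0.3075 + 0.5352i)|110⟩ + 0.3449i|111⟩

H on qubit 0 mixes each pair of kets that differ only in qubit 0: amplitudes (a, b) of (|…0…⟩, |…1…⟩) become ((a + b)/√2, (a − b)/√2). Kets absent from the input have amplitude 0.
(|010⟩, |110⟩): (a, b) = (0.7569i, -0.4349) → ((-0.3075 + 0.5352i), (0.3075 + 0.5352i))
(|011⟩, |111⟩): (a, b) = (0.4878i, 0) → (0.3449i, 0.3449i)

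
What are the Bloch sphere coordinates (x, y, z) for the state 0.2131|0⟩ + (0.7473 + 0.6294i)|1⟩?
(0.3185, 0.2683, -0.9092)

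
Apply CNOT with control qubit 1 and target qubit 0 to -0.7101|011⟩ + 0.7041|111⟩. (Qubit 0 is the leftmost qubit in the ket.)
0.7041|011⟩ - 0.7101|111⟩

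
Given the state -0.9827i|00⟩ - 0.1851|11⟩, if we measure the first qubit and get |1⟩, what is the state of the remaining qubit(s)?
-|1⟩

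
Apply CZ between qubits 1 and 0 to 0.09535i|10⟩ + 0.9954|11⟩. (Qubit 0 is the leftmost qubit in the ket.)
0.09535i|10⟩ - 0.9954|11⟩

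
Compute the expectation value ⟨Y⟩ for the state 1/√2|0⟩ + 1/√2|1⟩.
0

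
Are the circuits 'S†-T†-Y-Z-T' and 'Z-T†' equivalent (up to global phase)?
No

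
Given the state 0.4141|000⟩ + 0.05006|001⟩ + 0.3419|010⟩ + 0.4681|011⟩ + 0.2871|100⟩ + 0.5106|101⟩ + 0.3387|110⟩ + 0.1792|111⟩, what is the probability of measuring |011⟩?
0.2191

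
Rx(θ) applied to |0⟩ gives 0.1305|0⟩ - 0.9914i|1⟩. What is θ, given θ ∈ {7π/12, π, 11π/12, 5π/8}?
11π/12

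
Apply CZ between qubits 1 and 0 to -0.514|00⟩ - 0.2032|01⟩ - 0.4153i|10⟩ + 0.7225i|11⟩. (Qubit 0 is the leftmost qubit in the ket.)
-0.514|00⟩ - 0.2032|01⟩ - 0.4153i|10⟩ - 0.7225i|11⟩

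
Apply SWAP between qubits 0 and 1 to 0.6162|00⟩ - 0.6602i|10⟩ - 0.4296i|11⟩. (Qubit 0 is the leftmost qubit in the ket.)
0.6162|00⟩ - 0.6602i|01⟩ - 0.4296i|11⟩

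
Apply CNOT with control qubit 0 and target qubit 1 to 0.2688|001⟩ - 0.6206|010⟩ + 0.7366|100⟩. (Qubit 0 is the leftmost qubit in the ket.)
0.2688|001⟩ - 0.6206|010⟩ + 0.7366|110⟩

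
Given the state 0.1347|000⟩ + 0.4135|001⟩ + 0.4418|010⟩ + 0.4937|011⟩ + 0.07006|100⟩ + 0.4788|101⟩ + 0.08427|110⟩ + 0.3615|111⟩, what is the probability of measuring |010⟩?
0.1952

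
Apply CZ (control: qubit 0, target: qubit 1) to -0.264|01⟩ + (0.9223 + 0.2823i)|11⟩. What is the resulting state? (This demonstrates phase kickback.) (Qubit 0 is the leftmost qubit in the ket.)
-0.264|01⟩ + (-0.9223 - 0.2823i)|11⟩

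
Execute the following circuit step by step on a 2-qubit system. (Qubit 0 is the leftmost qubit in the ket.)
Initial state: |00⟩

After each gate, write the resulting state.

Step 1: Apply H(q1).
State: 1/√2|00⟩ + 1/√2|01⟩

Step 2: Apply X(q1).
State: 1/√2|00⟩ + 1/√2|01⟩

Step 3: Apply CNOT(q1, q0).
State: 1/√2|00⟩ + 1/√2|11⟩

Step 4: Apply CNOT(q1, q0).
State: 1/√2|00⟩ + 1/√2|01⟩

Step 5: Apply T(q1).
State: 1/√2|00⟩ + (1/2 + (1/2)i)|01⟩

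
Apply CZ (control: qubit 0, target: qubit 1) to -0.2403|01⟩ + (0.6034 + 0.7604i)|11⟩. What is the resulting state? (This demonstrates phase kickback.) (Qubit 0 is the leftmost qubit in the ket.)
-0.2403|01⟩ + (-0.6034 - 0.7604i)|11⟩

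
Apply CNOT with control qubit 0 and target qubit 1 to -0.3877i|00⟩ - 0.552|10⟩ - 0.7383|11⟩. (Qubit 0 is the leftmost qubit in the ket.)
-0.3877i|00⟩ - 0.7383|10⟩ - 0.552|11⟩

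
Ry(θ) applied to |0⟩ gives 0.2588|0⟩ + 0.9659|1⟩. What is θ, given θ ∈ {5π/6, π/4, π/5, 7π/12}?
5π/6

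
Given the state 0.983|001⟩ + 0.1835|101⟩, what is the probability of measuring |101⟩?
0.03367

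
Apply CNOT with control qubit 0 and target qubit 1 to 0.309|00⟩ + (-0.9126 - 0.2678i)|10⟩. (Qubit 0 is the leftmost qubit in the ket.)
0.309|00⟩ + (-0.9126 - 0.2678i)|11⟩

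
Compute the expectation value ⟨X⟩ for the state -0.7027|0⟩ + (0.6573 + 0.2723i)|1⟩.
-0.9238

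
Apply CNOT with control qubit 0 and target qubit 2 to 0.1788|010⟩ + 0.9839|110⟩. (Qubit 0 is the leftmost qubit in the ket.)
0.1788|010⟩ + 0.9839|111⟩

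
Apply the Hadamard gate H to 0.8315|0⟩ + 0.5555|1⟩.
0.9808|0⟩ + 0.1952|1⟩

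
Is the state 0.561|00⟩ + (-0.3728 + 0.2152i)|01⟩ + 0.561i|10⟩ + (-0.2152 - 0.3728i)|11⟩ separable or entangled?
Separable

Writing the state as a|00⟩ + b|01⟩ + c|10⟩ + d|11⟩, it is a product state iff ad − bc = 0.
Here (a, b, c, d) = (0.561, (-0.3728 + 0.2152i), 0.561i, (-0.2152 - 0.3728i)): ad − bc = (0.561)(-0.2152 - 0.3728i) − (-0.3728 + 0.2152i)(0.561i) = 0, so the state is separable.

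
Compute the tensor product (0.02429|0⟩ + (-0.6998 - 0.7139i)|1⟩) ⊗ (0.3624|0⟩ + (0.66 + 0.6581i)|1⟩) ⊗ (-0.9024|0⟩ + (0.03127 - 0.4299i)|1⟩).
-0.007944|000⟩ + (0.0002753 - 0.003784i)|001⟩ + (-0.01447 - 0.01443i)|010⟩ + (0.007373 - 0.006392i)|011⟩ + (0.2289 + 0.2335i)|100⟩ + (-0.1192 + 0.1009i)|101⟩ + (-0.007174 + 0.8408i)|110⟩ + (-0.4003 - 0.03255i)|111⟩

amp(|b₁b₂…⟩) = product of the factor amplitudes for bits b₁, b₂, …; only kets whose every factor amplitude is nonzero survive.
|000⟩: (0.02429)(0.3624)(-0.9024) = -0.007944
|001⟩: (0.02429)(0.3624)(0.03127 - 0.4299i) = (0.0002753 - 0.003784i)
|010⟩: (0.02429)(0.66 + 0.6581i)(-0.9024) = (-0.01447 - 0.01443i)
|011⟩: (0.02429)(0.66 + 0.6581i)(0.03127 - 0.4299i) = (0.007373 - 0.006392i)
|100⟩: (-0.6998 - 0.7139i)(0.3624)(-0.9024) = (0.2289 + 0.2335i)
|101⟩: (-0.6998 - 0.7139i)(0.3624)(0.03127 - 0.4299i) = (-0.1192 + 0.1009i)
|110⟩: (-0.6998 - 0.7139i)(0.66 + 0.6581i)(-0.9024) = (-0.007174 + 0.8408i)
|111⟩: (-0.6998 - 0.7139i)(0.66 + 0.6581i)(0.03127 - 0.4299i) = (-0.4003 - 0.03255i)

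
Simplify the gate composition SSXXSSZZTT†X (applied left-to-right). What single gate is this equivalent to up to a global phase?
X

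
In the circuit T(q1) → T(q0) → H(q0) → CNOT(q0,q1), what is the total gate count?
4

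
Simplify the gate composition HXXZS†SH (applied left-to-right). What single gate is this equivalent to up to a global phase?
X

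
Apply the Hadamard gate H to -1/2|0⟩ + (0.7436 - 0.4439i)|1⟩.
(0.1723 - 0.3139i)|0⟩ + (-0.8794 + 0.3139i)|1⟩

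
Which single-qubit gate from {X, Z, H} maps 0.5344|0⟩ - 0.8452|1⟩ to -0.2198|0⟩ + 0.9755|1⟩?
H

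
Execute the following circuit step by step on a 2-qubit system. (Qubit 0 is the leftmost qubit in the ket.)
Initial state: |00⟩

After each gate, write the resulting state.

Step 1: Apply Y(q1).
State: i|01⟩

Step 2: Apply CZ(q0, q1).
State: i|01⟩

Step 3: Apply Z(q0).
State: i|01⟩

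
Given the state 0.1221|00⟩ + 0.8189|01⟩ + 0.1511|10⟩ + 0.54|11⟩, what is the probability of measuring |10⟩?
0.02283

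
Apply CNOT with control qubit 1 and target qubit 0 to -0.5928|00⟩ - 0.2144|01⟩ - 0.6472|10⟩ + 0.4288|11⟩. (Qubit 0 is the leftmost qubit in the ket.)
-0.5928|00⟩ + 0.4288|01⟩ - 0.6472|10⟩ - 0.2144|11⟩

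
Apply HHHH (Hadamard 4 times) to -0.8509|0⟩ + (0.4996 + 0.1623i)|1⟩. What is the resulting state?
-0.8509|0⟩ + (0.4996 + 0.1623i)|1⟩

H² = I, so an even number of Hadamards cancels: H^4 = I and the state is unchanged.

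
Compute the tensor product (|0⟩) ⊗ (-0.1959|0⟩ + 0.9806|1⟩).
-0.1959|00⟩ + 0.9806|01⟩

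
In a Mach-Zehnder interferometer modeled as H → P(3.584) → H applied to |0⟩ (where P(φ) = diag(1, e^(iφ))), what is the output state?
(0.04814 - 0.2141i)|0⟩ + (0.9519 + 0.2141i)|1⟩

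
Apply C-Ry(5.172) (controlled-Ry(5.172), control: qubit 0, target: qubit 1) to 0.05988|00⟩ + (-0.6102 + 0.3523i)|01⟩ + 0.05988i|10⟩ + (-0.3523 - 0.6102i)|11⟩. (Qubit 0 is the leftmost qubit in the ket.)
0.05988|00⟩ + (-0.6102 + 0.3523i)|01⟩ + (0.1858 + 0.271i)|10⟩ + (0.2993 + 0.55i)|11⟩

C-Ry(5.172) leaves the control-|0⟩ kets |00⟩, |01⟩ unchanged and applies Ry(5.172) to qubit 1 on the control-|1⟩ pair (|10⟩, |11⟩).
Ry(5.172) = [[cos(θ/2), −sin(θ/2)], [sin(θ/2), cos(θ/2)]]; θ = 5.172, cos(θ/2) ≈ -0.849588, sin(θ/2) ≈ 0.527447.
With a = amp(|10⟩) = 0.05988i and b = amp(|11⟩) = (-0.3523 - 0.6102i):
new amp(|10⟩) = (-0.849588)·a + (-0.527447)·b = (0.1858 + 0.271i)
new amp(|11⟩) = (0.527447)·a + (-0.849588)·b = (0.2993 + 0.55i)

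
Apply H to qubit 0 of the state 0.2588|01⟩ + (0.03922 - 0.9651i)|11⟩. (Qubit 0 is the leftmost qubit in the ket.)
(0.2107 - 0.6824i)|01⟩ + (0.1553 + 0.6824i)|11⟩

H on qubit 0 mixes each pair of kets that differ only in qubit 0: amplitudes (a, b) of (|…0…⟩, |…1…⟩) become ((a + b)/√2, (a − b)/√2). Kets absent from the input have amplitude 0.
(|01⟩, |11⟩): (a, b) = (0.2588, (0.03922 - 0.9651i)) → ((0.2107 - 0.6824i), (0.1553 + 0.6824i))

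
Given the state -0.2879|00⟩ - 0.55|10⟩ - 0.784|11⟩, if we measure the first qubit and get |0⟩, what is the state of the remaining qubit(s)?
-|0⟩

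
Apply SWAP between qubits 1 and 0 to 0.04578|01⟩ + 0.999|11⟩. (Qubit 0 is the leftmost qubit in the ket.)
0.04578|10⟩ + 0.999|11⟩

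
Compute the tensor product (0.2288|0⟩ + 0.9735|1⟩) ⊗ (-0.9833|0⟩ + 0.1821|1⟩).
-0.225|00⟩ + 0.04166|01⟩ - 0.9572|10⟩ + 0.1773|11⟩

amp(|b₁b₂…⟩) = product of the factor amplitudes for bits b₁, b₂, …; only kets whose every factor amplitude is nonzero survive.
|00⟩: (0.2288)(-0.9833) = -0.225
|01⟩: (0.2288)(0.1821) = 0.04166
|10⟩: (0.9735)(-0.9833) = -0.9572
|11⟩: (0.9735)(0.1821) = 0.1773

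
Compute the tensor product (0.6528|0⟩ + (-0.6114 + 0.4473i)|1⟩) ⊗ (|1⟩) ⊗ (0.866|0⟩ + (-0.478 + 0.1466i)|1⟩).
0.5653|010⟩ + (-0.312 + 0.0957i)|011⟩ + (-0.5295 + 0.3874i)|110⟩ + (0.2267 - 0.3034i)|111⟩

amp(|b₁b₂…⟩) = product of the factor amplitudes for bits b₁, b₂, …; only kets whose every factor amplitude is nonzero survive.
|010⟩: (0.6528)(1)(0.866) = 0.5653
|011⟩: (0.6528)(1)(-0.478 + 0.1466i) = (-0.312 + 0.0957i)
|110⟩: (-0.6114 + 0.4473i)(1)(0.866) = (-0.5295 + 0.3874i)
|111⟩: (-0.6114 + 0.4473i)(1)(-0.478 + 0.1466i) = (0.2267 - 0.3034i)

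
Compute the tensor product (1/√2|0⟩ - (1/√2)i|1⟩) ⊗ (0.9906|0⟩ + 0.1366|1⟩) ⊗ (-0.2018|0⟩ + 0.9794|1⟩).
-0.1414|000⟩ + 0.686|001⟩ - 0.01949|010⟩ + 0.0946|011⟩ + 0.1414i|100⟩ - 0.686i|101⟩ + 0.01949i|110⟩ - 0.0946i|111⟩

amp(|b₁b₂…⟩) = product of the factor amplitudes for bits b₁, b₂, …; only kets whose every factor amplitude is nonzero survive.
|000⟩: (1/√2)(0.9906)(-0.2018) = -0.1414
|001⟩: (1/√2)(0.9906)(0.9794) = 0.686
|010⟩: (1/√2)(0.1366)(-0.2018) = -0.01949
|011⟩: (1/√2)(0.1366)(0.9794) = 0.0946
|100⟩: (-(1/√2)i)(0.9906)(-0.2018) = 0.1414i
|101⟩: (-(1/√2)i)(0.9906)(0.9794) = -0.686i
|110⟩: (-(1/√2)i)(0.1366)(-0.2018) = 0.01949i
|111⟩: (-(1/√2)i)(0.1366)(0.9794) = -0.0946i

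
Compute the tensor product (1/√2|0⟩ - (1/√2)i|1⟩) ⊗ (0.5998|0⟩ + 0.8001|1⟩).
0.4241|00⟩ + 0.5658|01⟩ - 0.4241i|10⟩ - 0.5658i|11⟩

amp(|b₁b₂…⟩) = product of the factor amplitudes for bits b₁, b₂, …; only kets whose every factor amplitude is nonzero survive.
|00⟩: (1/√2)(0.5998) = 0.4241
|01⟩: (1/√2)(0.8001) = 0.5658
|10⟩: (-(1/√2)i)(0.5998) = -0.4241i
|11⟩: (-(1/√2)i)(0.8001) = -0.5658i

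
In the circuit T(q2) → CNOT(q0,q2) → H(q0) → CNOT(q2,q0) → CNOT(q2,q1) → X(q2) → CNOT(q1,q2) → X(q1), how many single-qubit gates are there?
4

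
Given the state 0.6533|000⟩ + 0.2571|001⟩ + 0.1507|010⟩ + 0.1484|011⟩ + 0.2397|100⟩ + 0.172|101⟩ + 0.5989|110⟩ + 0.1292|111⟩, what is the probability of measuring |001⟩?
0.0661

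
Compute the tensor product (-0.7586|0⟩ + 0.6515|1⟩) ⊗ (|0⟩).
-0.7586|00⟩ + 0.6515|10⟩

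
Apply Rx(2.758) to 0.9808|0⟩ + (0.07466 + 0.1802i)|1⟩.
(0.3639 - 0.07329i)|0⟩ + (0.01423 - 0.9285i)|1⟩

Rx(2.758) = [[cos(θ/2), −i·sin(θ/2)], [−i·sin(θ/2), cos(θ/2)]]; θ = 2.758, cos(θ/2) ≈ 0.190623, sin(θ/2) ≈ 0.981663.
With a = amp(|0⟩) = 0.9808 and b = amp(|1⟩) = (0.07466 + 0.1802i):
new amp(|0⟩) = (0.190623)·a + (-0.981663i)·b = (0.3639 - 0.07329i)
new amp(|1⟩) = (-0.981663i)·a + (0.190623)·b = (0.01423 - 0.9285i)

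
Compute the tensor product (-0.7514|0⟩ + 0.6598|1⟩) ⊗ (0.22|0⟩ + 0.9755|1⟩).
-0.1653|00⟩ - 0.733|01⟩ + 0.1452|10⟩ + 0.6436|11⟩

amp(|b₁b₂…⟩) = product of the factor amplitudes for bits b₁, b₂, …; only kets whose every factor amplitude is nonzero survive.
|00⟩: (-0.7514)(0.22) = -0.1653
|01⟩: (-0.7514)(0.9755) = -0.733
|10⟩: (0.6598)(0.22) = 0.1452
|11⟩: (0.6598)(0.9755) = 0.6436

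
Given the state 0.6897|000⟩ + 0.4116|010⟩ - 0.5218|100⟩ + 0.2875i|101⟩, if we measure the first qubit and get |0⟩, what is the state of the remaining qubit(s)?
0.8587|00⟩ + 0.5125|10⟩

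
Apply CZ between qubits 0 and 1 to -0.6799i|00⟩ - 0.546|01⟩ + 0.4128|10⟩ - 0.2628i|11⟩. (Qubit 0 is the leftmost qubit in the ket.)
-0.6799i|00⟩ - 0.546|01⟩ + 0.4128|10⟩ + 0.2628i|11⟩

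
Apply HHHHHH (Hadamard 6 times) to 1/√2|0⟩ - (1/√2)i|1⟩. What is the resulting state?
1/√2|0⟩ - (1/√2)i|1⟩

H² = I, so an even number of Hadamards cancels: H^6 = I and the state is unchanged.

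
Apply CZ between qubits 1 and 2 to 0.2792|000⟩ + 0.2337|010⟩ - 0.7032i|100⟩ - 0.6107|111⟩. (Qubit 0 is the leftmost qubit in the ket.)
0.2792|000⟩ + 0.2337|010⟩ - 0.7032i|100⟩ + 0.6107|111⟩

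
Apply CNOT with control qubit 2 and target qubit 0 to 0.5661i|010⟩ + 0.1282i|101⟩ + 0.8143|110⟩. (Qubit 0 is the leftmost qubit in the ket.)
0.1282i|001⟩ + 0.5661i|010⟩ + 0.8143|110⟩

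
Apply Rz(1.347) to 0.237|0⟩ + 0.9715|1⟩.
(0.1852 - 0.1478i)|0⟩ + (0.7594 + 0.6059i)|1⟩

Rz(1.347) = [[e^(−iθ/2), 0], [0, e^(iθ/2)]] with e^(±iθ/2) = cos(θ/2) ± i·sin(θ/2); θ = 1.347, cos(θ/2) ≈ 0.781643, sin(θ/2) ≈ 0.623726.
With a = amp(|0⟩) = 0.237 and b = amp(|1⟩) = 0.9715:
new amp(|0⟩) = (0.781643 - 0.623726i)·a = (0.1852 - 0.1478i)
new amp(|1⟩) = (0.781643 + 0.623726i)·b = (0.7594 + 0.6059i)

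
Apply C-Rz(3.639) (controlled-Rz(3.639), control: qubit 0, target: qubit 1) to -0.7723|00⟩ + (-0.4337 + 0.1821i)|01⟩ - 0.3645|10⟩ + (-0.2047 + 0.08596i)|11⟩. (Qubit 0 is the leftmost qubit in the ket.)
-0.7723|00⟩ + (-0.4337 + 0.1821i)|01⟩ + (0.08972 + 0.3533i)|10⟩ + (-0.03293 - 0.2196i)|11⟩

C-Rz(3.639) leaves the control-|0⟩ kets |00⟩, |01⟩ unchanged and applies Rz(3.639) to qubit 1 on the control-|1⟩ pair (|10⟩, |11⟩).
Rz(3.639) = [[e^(−iθ/2), 0], [0, e^(iθ/2)]] with e^(±iθ/2) = cos(θ/2) ± i·sin(θ/2); θ = 3.639, cos(θ/2) ≈ -0.246148, sin(θ/2) ≈ 0.969232.
With a = amp(|10⟩) = -0.3645 and b = amp(|11⟩) = (-0.2047 + 0.08596i):
new amp(|10⟩) = (-0.246148 - 0.969232i)·a = (0.08972 + 0.3533i)
new amp(|11⟩) = (-0.246148 + 0.969232i)·b = (-0.03293 - 0.2196i)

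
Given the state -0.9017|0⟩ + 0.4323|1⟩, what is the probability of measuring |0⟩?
0.8131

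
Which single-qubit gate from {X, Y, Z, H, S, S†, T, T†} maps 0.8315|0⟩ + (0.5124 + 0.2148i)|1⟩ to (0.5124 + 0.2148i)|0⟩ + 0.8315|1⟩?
X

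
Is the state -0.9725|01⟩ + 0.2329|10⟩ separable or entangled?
Entangled

Writing the state as a|00⟩ + b|01⟩ + c|10⟩ + d|11⟩, it is a product state iff ad − bc = 0.
Here (a, b, c, d) = (0, -0.9725, 0.2329, 0): ad − bc = (0)(0) − (-0.9725)(0.2329) = 0.2265 ≠ 0, so the state is entangled.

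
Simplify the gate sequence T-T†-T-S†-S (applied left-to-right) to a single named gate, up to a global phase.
T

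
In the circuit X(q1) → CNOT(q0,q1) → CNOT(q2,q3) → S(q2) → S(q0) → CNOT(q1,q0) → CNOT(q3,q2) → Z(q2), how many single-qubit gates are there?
4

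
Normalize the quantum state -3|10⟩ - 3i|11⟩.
-1/√2|10⟩ - (1/√2)i|11⟩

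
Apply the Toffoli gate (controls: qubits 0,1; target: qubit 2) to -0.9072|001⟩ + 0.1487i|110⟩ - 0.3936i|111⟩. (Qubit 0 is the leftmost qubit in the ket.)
-0.9072|001⟩ - 0.3936i|110⟩ + 0.1487i|111⟩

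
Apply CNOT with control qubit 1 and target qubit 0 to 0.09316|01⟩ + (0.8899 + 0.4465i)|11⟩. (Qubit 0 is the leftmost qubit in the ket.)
(0.8899 + 0.4465i)|01⟩ + 0.09316|11⟩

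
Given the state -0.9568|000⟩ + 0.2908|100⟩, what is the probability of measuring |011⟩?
0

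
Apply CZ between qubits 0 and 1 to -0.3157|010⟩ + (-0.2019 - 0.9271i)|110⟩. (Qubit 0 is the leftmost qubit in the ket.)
-0.3157|010⟩ + (0.2019 + 0.9271i)|110⟩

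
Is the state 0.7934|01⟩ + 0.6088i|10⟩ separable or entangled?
Entangled

Writing the state as a|00⟩ + b|01⟩ + c|10⟩ + d|11⟩, it is a product state iff ad − bc = 0.
Here (a, b, c, d) = (0, 0.7934, 0.6088i, 0): ad − bc = (0)(0) − (0.7934)(0.6088i) = -0.483i ≠ 0, so the state is entangled.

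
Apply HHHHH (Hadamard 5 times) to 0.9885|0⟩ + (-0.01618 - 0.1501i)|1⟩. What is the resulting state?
(0.6875 - 0.1061i)|0⟩ + (0.7104 + 0.1061i)|1⟩

H² = I, so H^5 = H: a single Hadamard. With (a, b) = (0.9885, (-0.01618 - 0.1501i)), H gives ((a + b)/√2, (a − b)/√2) = ((0.6875 - 0.1061i), (0.7104 + 0.1061i)).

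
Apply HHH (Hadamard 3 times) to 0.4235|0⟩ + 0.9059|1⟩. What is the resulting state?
0.94|0⟩ - 0.3411|1⟩

H² = I, so H^3 = H: a single Hadamard. With (a, b) = (0.4235, 0.9059), H gives ((a + b)/√2, (a − b)/√2) = (0.94, -0.3411).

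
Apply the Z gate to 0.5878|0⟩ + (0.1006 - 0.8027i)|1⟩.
0.5878|0⟩ + (-0.1006 + 0.8027i)|1⟩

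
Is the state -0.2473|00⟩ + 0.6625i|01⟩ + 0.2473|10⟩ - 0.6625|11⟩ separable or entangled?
Entangled

Writing the state as a|00⟩ + b|01⟩ + c|10⟩ + d|11⟩, it is a product state iff ad − bc = 0.
Here (a, b, c, d) = (-0.2473, 0.6625i, 0.2473, -0.6625): ad − bc = (-0.2473)(-0.6625) − (0.6625i)(0.2473) = (0.1638 - 0.1638i) ≠ 0, so the state is entangled.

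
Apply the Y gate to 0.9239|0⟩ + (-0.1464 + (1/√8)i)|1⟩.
(1/√8 + 0.1464i)|0⟩ + 0.9239i|1⟩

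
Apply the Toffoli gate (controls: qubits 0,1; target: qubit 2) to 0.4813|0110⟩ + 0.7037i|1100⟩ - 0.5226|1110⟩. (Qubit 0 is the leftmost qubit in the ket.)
0.4813|0110⟩ - 0.5226|1100⟩ + 0.7037i|1110⟩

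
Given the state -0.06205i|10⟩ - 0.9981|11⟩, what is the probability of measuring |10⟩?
0.00385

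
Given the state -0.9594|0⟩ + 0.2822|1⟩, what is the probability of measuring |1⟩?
0.07964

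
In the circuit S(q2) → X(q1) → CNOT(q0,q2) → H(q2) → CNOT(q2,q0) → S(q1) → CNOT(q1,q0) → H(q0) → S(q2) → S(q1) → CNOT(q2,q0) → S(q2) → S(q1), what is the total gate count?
13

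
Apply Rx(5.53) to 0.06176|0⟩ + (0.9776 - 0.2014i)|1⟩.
(-0.1315 - 0.3595i)|0⟩ + (-0.9091 + 0.1646i)|1⟩

Rx(5.53) = [[cos(θ/2), −i·sin(θ/2)], [−i·sin(θ/2), cos(θ/2)]]; θ = 5.53, cos(θ/2) ≈ -0.929923, sin(θ/2) ≈ 0.367754.
With a = amp(|0⟩) = 0.06176 and b = amp(|1⟩) = (0.9776 - 0.2014i):
new amp(|0⟩) = (-0.929923)·a + (-0.367754i)·b = (-0.1315 - 0.3595i)
new amp(|1⟩) = (-0.367754i)·a + (-0.929923)·b = (-0.9091 + 0.1646i)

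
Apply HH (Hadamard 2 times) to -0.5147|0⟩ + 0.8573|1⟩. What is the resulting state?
-0.5147|0⟩ + 0.8573|1⟩

H² = I, so an even number of Hadamards cancels: H^2 = I and the state is unchanged.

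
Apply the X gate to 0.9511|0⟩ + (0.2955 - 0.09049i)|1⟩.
(0.2955 - 0.09049i)|0⟩ + 0.9511|1⟩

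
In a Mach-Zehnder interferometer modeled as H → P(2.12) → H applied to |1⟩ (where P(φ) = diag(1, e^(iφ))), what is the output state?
(0.761 - 0.4265i)|0⟩ + (0.239 + 0.4265i)|1⟩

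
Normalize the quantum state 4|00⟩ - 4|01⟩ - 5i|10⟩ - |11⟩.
0.5252|00⟩ - 0.5252|01⟩ - 0.6565i|10⟩ - 0.1313|11⟩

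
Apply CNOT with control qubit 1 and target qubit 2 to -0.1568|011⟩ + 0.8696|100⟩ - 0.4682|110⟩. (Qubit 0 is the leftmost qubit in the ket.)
-0.1568|010⟩ + 0.8696|100⟩ - 0.4682|111⟩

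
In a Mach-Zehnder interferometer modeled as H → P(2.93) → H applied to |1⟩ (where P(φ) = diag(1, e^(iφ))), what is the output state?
(0.9888 - 0.105i)|0⟩ + (0.01115 + 0.105i)|1⟩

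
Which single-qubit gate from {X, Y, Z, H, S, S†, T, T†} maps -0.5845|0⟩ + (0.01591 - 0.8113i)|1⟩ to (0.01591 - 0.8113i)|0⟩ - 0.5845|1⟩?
X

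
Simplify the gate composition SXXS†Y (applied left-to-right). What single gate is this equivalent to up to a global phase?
Y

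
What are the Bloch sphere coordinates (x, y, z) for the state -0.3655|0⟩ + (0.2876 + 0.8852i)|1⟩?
(-0.2102, -0.6471, -0.7327)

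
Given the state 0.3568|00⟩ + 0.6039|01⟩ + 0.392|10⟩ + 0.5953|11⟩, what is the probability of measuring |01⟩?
0.3647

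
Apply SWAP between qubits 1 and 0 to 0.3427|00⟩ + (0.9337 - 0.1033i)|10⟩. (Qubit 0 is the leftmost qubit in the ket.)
0.3427|00⟩ + (0.9337 - 0.1033i)|01⟩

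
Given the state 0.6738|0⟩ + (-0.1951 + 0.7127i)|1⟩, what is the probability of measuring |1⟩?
0.546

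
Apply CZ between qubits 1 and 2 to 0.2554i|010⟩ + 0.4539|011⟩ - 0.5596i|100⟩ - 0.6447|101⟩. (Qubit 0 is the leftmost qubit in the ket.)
0.2554i|010⟩ - 0.4539|011⟩ - 0.5596i|100⟩ - 0.6447|101⟩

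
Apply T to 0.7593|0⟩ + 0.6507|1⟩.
0.7593|0⟩ + (0.4601 + 0.4601i)|1⟩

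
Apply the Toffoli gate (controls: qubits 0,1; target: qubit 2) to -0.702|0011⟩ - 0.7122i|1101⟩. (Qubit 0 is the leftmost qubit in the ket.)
-0.702|0011⟩ - 0.7122i|1111⟩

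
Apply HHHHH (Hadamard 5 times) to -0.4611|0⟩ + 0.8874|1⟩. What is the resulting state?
0.3014|0⟩ - 0.9535|1⟩

H² = I, so H^5 = H: a single Hadamard. With (a, b) = (-0.4611, 0.8874), H gives ((a + b)/√2, (a − b)/√2) = (0.3014, -0.9535).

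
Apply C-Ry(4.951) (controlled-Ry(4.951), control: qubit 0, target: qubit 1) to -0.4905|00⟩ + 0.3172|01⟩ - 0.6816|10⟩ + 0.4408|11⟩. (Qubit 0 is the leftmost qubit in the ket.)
-0.4905|00⟩ + 0.3172|01⟩ + 0.2635|10⟩ - 0.7677|11⟩

C-Ry(4.951) leaves the control-|0⟩ kets |00⟩, |01⟩ unchanged and applies Ry(4.951) to qubit 1 on the control-|1⟩ pair (|10⟩, |11⟩).
Ry(4.951) = [[cos(θ/2), −sin(θ/2)], [sin(θ/2), cos(θ/2)]]; θ = 4.951, cos(θ/2) ≈ -0.786242, sin(θ/2) ≈ 0.617919.
With a = amp(|10⟩) = -0.6816 and b = amp(|11⟩) = 0.4408:
new amp(|10⟩) = (-0.786242)·a + (-0.617919)·b = 0.2635
new amp(|11⟩) = (0.617919)·a + (-0.786242)·b = -0.7677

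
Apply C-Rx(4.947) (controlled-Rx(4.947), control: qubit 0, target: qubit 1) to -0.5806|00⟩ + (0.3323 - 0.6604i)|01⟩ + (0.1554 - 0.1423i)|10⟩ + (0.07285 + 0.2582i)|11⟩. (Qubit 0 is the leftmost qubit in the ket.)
-0.5806|00⟩ + (0.3323 - 0.6604i)|01⟩ + (0.03796 + 0.06658i)|10⟩ + (-0.1453 - 0.299i)|11⟩

C-Rx(4.947) leaves the control-|0⟩ kets |00⟩, |01⟩ unchanged and applies Rx(4.947) to qubit 1 on the control-|1⟩ pair (|10⟩, |11⟩).
Rx(4.947) = [[cos(θ/2), −i·sin(θ/2)], [−i·sin(θ/2), cos(θ/2)]]; θ = 4.947, cos(θ/2) ≈ -0.785005, sin(θ/2) ≈ 0.61949.
With a = amp(|10⟩) = (0.1554 - 0.1423i) and b = amp(|11⟩) = (0.07285 + 0.2582i):
new amp(|10⟩) = (-0.785005)·a + (-0.61949i)·b = (0.03796 + 0.06658i)
new amp(|11⟩) = (-0.61949i)·a + (-0.785005)·b = (-0.1453 - 0.299i)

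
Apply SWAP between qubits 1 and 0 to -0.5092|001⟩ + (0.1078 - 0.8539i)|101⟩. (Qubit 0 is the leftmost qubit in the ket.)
-0.5092|001⟩ + (0.1078 - 0.8539i)|011⟩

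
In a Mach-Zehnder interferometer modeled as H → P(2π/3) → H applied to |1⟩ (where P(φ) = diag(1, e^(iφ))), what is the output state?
(0.75 - 0.433i)|0⟩ + (0.25 + 0.433i)|1⟩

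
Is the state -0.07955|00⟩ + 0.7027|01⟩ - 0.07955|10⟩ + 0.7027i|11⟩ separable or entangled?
Entangled

Writing the state as a|00⟩ + b|01⟩ + c|10⟩ + d|11⟩, it is a product state iff ad − bc = 0.
Here (a, b, c, d) = (-0.07955, 0.7027, -0.07955, 0.7027i): ad − bc = (-0.07955)(0.7027i) − (0.7027)(-0.07955) = (0.0559 - 0.0559i) ≠ 0, so the state is entangled.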